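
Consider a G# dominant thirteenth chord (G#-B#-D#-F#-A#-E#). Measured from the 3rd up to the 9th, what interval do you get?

So we need the interval from B# up to A#.
From B# to A#: 10 semitones over a seventh = minor.

minor seventh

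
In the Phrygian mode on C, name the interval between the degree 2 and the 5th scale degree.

augmented fourth

The scale runs C Db Eb F G Ab Bb.
So we need the interval from Db up to G.
Db up to G is 6 semitones, a half step wider than a perfect fourth, so the interval is augmented.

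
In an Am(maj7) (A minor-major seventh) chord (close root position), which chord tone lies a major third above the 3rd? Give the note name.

Spelling the chord: A–C–E–G#.
The 3rd is C. A major third above C is E.
E is the chord's 5th.

E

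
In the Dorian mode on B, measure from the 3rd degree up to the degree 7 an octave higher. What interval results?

The scale runs B C# D E F# G# A.
So we need the interval from D up to A.
Counting 12 letters and 19 half steps from D gives a perfect twelfth.

perfect 12th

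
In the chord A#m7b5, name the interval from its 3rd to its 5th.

m3

A# half-diminished seventh is spelled A#–C#–E–G#.
That puts C# below E.
3 letter names make it a third; at 3 semitones (a half step narrower than major) the quality is minor.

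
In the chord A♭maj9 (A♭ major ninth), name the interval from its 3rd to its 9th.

Spelling the chord: A♭, C, E♭, G, B♭.
That puts C below B♭.
From C to B♭: 10 semitones over a seventh = minor.

minor seventh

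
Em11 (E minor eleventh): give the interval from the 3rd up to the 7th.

Em11 (E minor eleventh) is spelled E, G, B, D, F♯, A.
That puts G below D.
From G to D is 7 semitones, exactly the perfect fifth.

perfect fifth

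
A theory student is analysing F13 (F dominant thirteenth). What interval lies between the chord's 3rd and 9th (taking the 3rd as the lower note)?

F13 (F dominant thirteenth) is spelled F, A, C, E♭, G, D.
That puts A below G.
From A to G: 10 semitones over a seventh = minor.

minor seventh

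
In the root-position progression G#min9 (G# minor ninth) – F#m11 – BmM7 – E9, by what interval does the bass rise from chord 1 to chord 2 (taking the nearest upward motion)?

The roots are G# and F#.
7 letter names make it a seventh; at 10 semitones (a half step narrower than major) the quality is minor.

minor 7th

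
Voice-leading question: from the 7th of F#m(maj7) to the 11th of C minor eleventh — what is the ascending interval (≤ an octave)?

F#m(maj7) has E# as its 7th, and C minor eleventh has F as its 11th.
E# up to F is 0 semitones, a whole step narrower than a major second, so the interval is diminished.

diminished 2nd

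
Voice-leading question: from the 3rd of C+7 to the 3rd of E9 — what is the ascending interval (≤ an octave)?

major third

The 3rd of C+7 is E; the 3rd of E9 is G#.
Counting 3 letters and 4 half steps from E gives a major third.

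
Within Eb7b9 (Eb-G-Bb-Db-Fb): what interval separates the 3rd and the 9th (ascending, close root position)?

So we need the interval from G up to Fb.
7 letter names make it a seventh; at 9 semitones (a whole step narrower than major) the quality is diminished.

diminished seventh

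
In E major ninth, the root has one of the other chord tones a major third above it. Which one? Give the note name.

Spelling the chord: E–G#–B–D#–F#.
The root is E. A major third above E is G#.
G# is the chord's 3rd.

G#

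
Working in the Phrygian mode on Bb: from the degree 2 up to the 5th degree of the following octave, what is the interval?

Bb phrygian: Bb Cb Db Eb F Gb Ab.
The degree 2 is Cb and the 5th degree (up an octave) is F.
11 letter names make it an eleventh; at 18 semitones (a half step wider than perfect) the quality is augmented.

A11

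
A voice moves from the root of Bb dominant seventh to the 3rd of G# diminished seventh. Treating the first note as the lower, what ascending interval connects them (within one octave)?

The root of Bb dominant seventh is Bb; the 3rd of G# diminished seventh is B.
1 letter names make it a unison; at 1 semitone (a half step wider than perfect) the quality is augmented.

augmented unison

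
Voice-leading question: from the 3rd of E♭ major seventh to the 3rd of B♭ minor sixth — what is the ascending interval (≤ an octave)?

The 3rd of E♭ major seventh is G; the 3rd of B♭ minor sixth is D♭.
From G to D♭: 6 semitones over a fifth = diminished.

diminished fifth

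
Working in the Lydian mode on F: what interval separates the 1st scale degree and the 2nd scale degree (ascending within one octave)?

F lydian: F G A B C D E.
1st scale degree = F; 2nd scale degree = G.
F up to G spans 2 letter names and 2 semitones — a major second.

major second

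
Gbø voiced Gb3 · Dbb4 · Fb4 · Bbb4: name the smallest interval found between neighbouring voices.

Adjacent intervals: Gb3→Dbb4 = diminished fifth; Dbb4→Fb4 = major third; Fb4→Bbb4 = perfect fourth.
The smallest is Dbb4 to Fb4, a major third (4 semitones).

major third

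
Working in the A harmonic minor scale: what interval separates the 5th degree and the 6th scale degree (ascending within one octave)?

A harmonic minor: A B C D E F G#.
5th degree = E; scale degree 6 = F.
From E to F: 1 semitone over a second = minor.

m2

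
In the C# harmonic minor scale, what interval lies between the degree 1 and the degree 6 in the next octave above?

Spelling the C# harmonic minor scale: C# D# E F# G# A B#.
So we need the interval from C# up to A.
13 letter names make it a thirteenth; at 20 semitones (a half step narrower than major) the quality is minor.

minor thirteenth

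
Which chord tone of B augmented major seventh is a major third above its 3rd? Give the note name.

F##

Bmaj7#5 is spelled B, D#, F##, A#.
The 3rd is D#. A major third above D# is F##.
F## is the chord's 5th.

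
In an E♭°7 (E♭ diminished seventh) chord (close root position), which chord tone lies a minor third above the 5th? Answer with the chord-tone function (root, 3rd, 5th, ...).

E♭°7: E♭–G♭–B𝄫–D𝄫.
The 5th is B𝄫. A minor third above B𝄫 is D𝄫.
D𝄫 is the chord's 7th.

7th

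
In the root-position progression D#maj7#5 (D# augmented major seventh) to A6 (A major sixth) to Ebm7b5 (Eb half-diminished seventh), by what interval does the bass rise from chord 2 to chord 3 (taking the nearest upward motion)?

diminished 5th

The roots are A and Eb.
From A to Eb: 6 semitones over a fifth = diminished.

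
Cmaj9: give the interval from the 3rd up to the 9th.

m7

Cmaj9 is spelled C-E-G-B-D.
3rd = E; 9th = D.
From E to D: 10 semitones over a seventh = minor.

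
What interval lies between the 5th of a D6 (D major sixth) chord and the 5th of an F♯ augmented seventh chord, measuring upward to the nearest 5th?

The 5th of D6 (D major sixth) is A; the 5th of F♯ augmented seventh is C𝄪.
3 letter names make it a third; at 5 semitones (a half step wider than major) the quality is augmented.

augmented 3rd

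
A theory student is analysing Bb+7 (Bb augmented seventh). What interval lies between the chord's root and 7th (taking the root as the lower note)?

The chord tones of Bb augmented seventh are Bb, D, F#, Ab.
Root = Bb; 7th = Ab.
From Bb to Ab: 10 semitones over a seventh = minor.

minor seventh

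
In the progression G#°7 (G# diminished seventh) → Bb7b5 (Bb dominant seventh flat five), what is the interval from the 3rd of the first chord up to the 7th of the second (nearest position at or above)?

The 3rd of G#°7 (G# diminished seventh) is B; the 7th of Bb7b5 (Bb dominant seventh flat five) is Ab.
7 letter names make it a seventh; at 9 semitones (a whole step narrower than major) the quality is diminished.

diminished seventh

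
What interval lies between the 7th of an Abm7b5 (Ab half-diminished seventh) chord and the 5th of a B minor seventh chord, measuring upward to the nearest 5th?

The 7th of Abm7b5 (Ab half-diminished seventh) is Gb; the 5th of B minor seventh is F#.
Gb up to F# is 12 semitones, a half step wider than a major seventh, so the interval is augmented.

augmented 7th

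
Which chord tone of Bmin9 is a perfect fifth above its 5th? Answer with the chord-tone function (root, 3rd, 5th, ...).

Spelling the chord: B–D–F#–A–C#.
The 5th is F#. A perfect fifth above F# is C#.
C# is the chord's 9th.

9th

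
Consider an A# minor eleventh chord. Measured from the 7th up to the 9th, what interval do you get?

The chord tones of A#m11 (A# minor eleventh) are A#-C#-E#-G#-B#-D#.
7th = G#; 9th = B#.
From G# to B# is 4 semitones, exactly the major third.

major third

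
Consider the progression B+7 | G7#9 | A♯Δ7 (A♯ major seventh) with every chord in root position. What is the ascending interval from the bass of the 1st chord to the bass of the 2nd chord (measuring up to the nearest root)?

The roots are B and G.
From B to G: 8 semitones over a sixth = minor.

minor 6th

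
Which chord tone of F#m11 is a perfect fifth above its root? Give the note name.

The chord tones of F#m11 are F#–A–C#–E–G#–B.
The root is F#. A perfect fifth above F# is C#.
C# is the chord's 5th.

C#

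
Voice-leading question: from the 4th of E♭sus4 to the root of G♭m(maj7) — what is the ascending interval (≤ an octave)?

E♭sus4 has A♭ as its 4th, and G♭m(maj7) has G♭ as its root.
A♭ up to G♭ is 10 semitones, a half step narrower than a major seventh, so the interval is minor.

m7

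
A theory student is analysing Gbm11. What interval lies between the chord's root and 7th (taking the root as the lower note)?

minor seventh

Gbm11 (Gb minor eleventh) is spelled Gb-Bbb-Db-Fb-Ab-Cb.
Root = Gb; 7th = Fb.
7 letter names make it a seventh; at 10 semitones (a half step narrower than major) the quality is minor.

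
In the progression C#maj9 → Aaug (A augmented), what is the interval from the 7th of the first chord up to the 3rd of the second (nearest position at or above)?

The 7th of C#maj9 is B#; the 3rd of Aaug (A augmented) is C#.
B# up to C# is 1 semitone, a half step narrower than a major second, so the interval is minor.

minor second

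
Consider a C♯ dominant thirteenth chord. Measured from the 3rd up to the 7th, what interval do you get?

C♯13 (C♯ dominant thirteenth): C♯-E♯-G♯-B-D♯-A♯.
3rd = E♯; 7th = B.
5 letter names make it a fifth; at 6 semitones (a half step narrower than perfect) the quality is diminished.
This 3–7 tritone is the characteristic tension at the heart of the dominant sound.

diminished 5th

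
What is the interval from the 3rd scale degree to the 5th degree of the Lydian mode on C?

C lydian: C D E F♯ G A B.
3rd scale degree = E; scale degree 5 = G.
E up to G is 3 semitones, a half step narrower than a major third, so the interval is minor.

minor third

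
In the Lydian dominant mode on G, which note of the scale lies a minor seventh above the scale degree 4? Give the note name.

The scale is G A B C♯ D E F.
The scale degree 4 is C♯; a minor seventh above that is B — scale degree 3.

B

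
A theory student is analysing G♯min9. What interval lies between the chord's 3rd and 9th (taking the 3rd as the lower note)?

Spelling the chord: G♯–B–D♯–F♯–A♯.
The 3rd is B and the 9th is A♯.
From B to A♯ is 11 semitones, exactly the major seventh.

major seventh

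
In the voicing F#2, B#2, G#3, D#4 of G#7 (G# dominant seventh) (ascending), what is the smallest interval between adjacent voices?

Adjacent intervals: F#2→B#2 = augmented fourth; B#2→G#3 = minor sixth; G#3→D#4 = perfect fifth.
The smallest is F#2 to B#2, an augmented fourth (6 semitones).

augmented 4th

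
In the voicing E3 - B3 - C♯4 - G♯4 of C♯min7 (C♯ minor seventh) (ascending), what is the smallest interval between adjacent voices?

Adjacent intervals: E3→B3 = perfect fifth; B3→C♯4 = major second; C♯4→G♯4 = perfect fifth.
The smallest is B3 to C♯4, a major second (2 semitones).

M2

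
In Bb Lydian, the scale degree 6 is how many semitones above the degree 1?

9

The scale is Bb C D E F G A.
Bb up to G is a major sixth — 9 semitones.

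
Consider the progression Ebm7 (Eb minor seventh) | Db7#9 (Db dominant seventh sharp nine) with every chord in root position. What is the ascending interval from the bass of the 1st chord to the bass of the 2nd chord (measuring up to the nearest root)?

minor 7th

The roots are Eb and Db.
From Eb to Db: 10 semitones over a seventh = minor.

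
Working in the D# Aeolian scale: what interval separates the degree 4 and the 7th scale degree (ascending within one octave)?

perfect fourth

The scale runs D# E# F# G# A# B C#.
The degree 4 is G# and the scale degree 7 is C#.
G# up to C# spans 4 letter names and 5 semitones — a perfect fourth.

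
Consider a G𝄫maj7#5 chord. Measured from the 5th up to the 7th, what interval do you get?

G𝄫maj7#5 (G𝄫 augmented major seventh) is spelled G𝄫-B𝄫-D♭-F♭.
The 5th is D♭ and the 7th is F♭.
From D♭ to F♭: 3 semitones over a third = minor.

minor third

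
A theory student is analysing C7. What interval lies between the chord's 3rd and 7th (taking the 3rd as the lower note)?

C7 (C dominant seventh): C–E–G–Bb.
The 3rd is E and the 7th is Bb.
From E to Bb: 6 semitones over a fifth = diminished.

diminished fifth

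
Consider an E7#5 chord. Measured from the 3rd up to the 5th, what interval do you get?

major third

The chord tones of E7#5 are E-G#-B#-D.
3rd = G#; 5th = B#.
G# up to B# spans 3 letter names and 4 semitones — a major third.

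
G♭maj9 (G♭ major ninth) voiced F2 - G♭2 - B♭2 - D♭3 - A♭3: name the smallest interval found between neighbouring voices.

minor 2nd

Adjacent intervals: F2→G♭2 = minor second; G♭2→B♭2 = major third; B♭2→D♭3 = minor third; D♭3→A♭3 = perfect fifth.
The smallest is F2 to G♭2, a minor second (1 semitone).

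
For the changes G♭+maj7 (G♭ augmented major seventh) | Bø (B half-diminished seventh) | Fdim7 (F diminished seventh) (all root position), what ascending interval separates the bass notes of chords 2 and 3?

diminished 5th

The roots are B and F.
B up to F is 6 semitones, a half step narrower than a perfect fifth, so the interval is diminished.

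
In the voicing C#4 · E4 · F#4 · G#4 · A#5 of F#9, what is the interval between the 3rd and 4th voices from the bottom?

major second

Those voices are F#4 and G#4.
From F# to G# is 2 semitones, exactly the major second.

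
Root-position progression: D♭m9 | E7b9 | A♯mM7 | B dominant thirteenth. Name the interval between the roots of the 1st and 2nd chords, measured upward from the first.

The roots are D♭ and E.
2 letter names make it a second; at 3 semitones (a half step wider than major) the quality is augmented.

augmented second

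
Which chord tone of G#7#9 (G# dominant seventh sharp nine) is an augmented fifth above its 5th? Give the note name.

A##

G#7#9 is spelled G#, B#, D#, F#, A##.
The 5th is D#. An augmented fifth above D# is A##.
A## is the chord's 9th.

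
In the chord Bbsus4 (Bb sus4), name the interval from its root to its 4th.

perfect fourth

Spelling the chord: Bb-Eb-F.
That puts Bb below Eb.
Bb up to Eb spans 4 letter names and 5 semitones — a perfect fourth.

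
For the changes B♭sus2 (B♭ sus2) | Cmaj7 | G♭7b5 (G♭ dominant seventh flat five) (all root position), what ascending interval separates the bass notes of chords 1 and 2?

The roots are B♭ and C.
From B♭ to C is 2 semitones, exactly the major second.

major second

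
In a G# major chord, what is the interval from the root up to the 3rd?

major 3rd

The chord tones of G# (G# major) are G# B# D#.
That puts G# below B#.
From G# to B# is 4 semitones, exactly the major third.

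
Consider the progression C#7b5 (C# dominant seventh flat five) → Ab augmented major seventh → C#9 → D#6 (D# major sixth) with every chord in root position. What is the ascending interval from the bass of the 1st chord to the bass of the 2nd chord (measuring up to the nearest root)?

The roots are C# and Ab.
C# up to Ab is 7 semitones, a whole step narrower than a major sixth, so the interval is diminished.

diminished sixth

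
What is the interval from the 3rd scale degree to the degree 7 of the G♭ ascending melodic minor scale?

Spelling the G♭ ascending melodic minor scale: G♭ A♭ B𝄫 C♭ D♭ E♭ F.
That puts B𝄫 below F.
5 letter names make it a fifth; at 8 semitones (a half step wider than perfect) the quality is augmented.

augmented 5th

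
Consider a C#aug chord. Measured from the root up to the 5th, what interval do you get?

The chord tones of C#aug are C#–E#–G##.
So we need the interval from C# up to G##.
C# up to G## is 8 semitones, a half step wider than a perfect fifth, so the interval is augmented.

augmented fifth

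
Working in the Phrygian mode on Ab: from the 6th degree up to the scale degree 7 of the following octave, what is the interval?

Spelling the Phrygian mode on Ab: Ab Bbb Cb Db Eb Fb Gb.
That puts Fb below Gb.
Counting 9 letters and 14 half steps from Fb gives a major ninth.

major ninth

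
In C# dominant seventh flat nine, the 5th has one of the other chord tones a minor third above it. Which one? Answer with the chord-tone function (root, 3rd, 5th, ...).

7th

C# dominant seventh flat nine: C# E# G# B D.
The 5th is G#. A minor third above G# is B.
B is the chord's 7th.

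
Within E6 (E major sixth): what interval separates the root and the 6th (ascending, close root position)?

E major sixth is spelled E G# B C#.
That puts E below C#.
Counting 6 letters and 9 half steps from E gives a major sixth.

major sixth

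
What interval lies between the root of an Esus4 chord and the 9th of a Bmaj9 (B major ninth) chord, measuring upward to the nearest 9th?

Esus4 has E as its root, and Bmaj9 (B major ninth) has C♯ as its 9th.
E up to C♯ spans 6 letter names and 9 semitones — a major sixth.

major 6th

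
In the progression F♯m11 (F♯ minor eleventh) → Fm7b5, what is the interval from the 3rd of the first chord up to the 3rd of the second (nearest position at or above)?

d8

The 3rd of F♯m11 (F♯ minor eleventh) is A; the 3rd of Fm7b5 is A♭.
A up to A♭ is 11 semitones, a half step narrower than a perfect octave, so the interval is diminished.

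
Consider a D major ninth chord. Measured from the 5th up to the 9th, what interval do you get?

Dmaj9: D-F#-A-C#-E.
5th = A; 9th = E.
A up to E spans 5 letter names and 7 semitones — a perfect fifth.

perfect 5th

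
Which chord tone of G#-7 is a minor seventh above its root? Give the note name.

F#

G#m7: G#, B, D#, F#.
The root is G#. A minor seventh above G# is F#.
F# is the chord's 7th.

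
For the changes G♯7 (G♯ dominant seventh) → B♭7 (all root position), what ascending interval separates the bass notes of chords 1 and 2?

d3

The roots are G♯ and B♭.
G♯ up to B♭ is 2 semitones, a whole step narrower than a major third, so the interval is diminished.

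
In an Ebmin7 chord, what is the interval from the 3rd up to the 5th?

M3

The chord tones of Eb-7 (Eb minor seventh) are Eb–Gb–Bb–Db.
So we need the interval from Gb up to Bb.
From Gb to Bb is 4 semitones, exactly the major third.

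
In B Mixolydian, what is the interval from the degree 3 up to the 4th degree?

minor second

The scale runs B C# D# E F# G# A.
The degree 3 is D# and the scale degree 4 is E.
From D# to E: 1 semitone over a second = minor.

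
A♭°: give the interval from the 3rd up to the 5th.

m3

The chord tones of A♭ diminished are A♭-C♭-E𝄫.
3rd = C♭; 5th = E𝄫.
C♭ up to E𝄫 is 3 semitones, a half step narrower than a major third, so the interval is minor.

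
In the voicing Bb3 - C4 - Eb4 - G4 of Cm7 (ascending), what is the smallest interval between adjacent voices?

Adjacent intervals: Bb3→C4 = major second; C4→Eb4 = minor third; Eb4→G4 = major third.
The smallest is Bb3 to C4, a major second (2 semitones).

major second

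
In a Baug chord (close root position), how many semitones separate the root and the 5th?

8

Baug (B augmented): B, D#, F##.
B to F## is an augmented fifth: 8 semitones.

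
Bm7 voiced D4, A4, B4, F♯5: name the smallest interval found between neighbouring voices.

Adjacent intervals: D4→A4 = perfect fifth; A4→B4 = major second; B4→F♯5 = perfect fifth.
The smallest is A4 to B4, a major second (2 semitones).

M2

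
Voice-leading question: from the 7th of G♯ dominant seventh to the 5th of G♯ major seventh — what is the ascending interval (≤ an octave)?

major sixth

G♯ dominant seventh has F♯ as its 7th, and G♯ major seventh has D♯ as its 5th.
From F♯ to D♯ is 9 semitones, exactly the major sixth.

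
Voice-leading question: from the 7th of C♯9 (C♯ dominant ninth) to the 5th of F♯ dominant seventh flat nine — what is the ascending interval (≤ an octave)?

The 7th of C♯9 (C♯ dominant ninth) is B; the 5th of F♯ dominant seventh flat nine is C♯.
B up to C♯ spans 2 letter names and 2 semitones — a major second.

M2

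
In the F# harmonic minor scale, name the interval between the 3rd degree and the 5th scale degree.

major 3rd

F# harmonic minor: F# G# A B C# D E#.
3rd degree = A; 5th degree = C#.
A up to C# spans 3 letter names and 4 semitones — a major third.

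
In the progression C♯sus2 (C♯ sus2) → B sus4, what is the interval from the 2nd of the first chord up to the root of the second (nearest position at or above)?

C♯sus2 (C♯ sus2) has D♯ as its 2nd, and B sus4 has B as its root.
From D♯ to B: 8 semitones over a sixth = minor.

minor sixth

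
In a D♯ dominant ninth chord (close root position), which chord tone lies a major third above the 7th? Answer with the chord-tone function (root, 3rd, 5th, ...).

D♯ dominant ninth: D♯ F𝄪 A♯ C♯ E♯.
The 7th is C♯. A major third above C♯ is E♯.
E♯ is the chord's 9th.

9th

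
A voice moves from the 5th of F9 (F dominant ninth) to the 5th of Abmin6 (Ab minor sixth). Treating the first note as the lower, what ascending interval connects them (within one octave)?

F9 (F dominant ninth) has C as its 5th, and Abmin6 (Ab minor sixth) has Eb as its 5th.
3 letter names make it a third; at 3 semitones (a half step narrower than major) the quality is minor.

minor third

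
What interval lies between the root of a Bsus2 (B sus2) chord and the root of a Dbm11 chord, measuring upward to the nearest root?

Bsus2 (B sus2) has B as its root, and Dbm11 has Db as its root.
B up to Db is 2 semitones, a whole step narrower than a major third, so the interval is diminished.

d3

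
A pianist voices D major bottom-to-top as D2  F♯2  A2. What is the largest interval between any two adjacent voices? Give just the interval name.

major third

Adjacent intervals: D2→F♯2 = major third; F♯2→A2 = minor third.
The largest is D2 to F♯2, a major third (4 semitones).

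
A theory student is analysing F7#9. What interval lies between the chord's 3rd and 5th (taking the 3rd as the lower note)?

F7#9: F, A, C, Eb, G#.
The 3rd is A and the 5th is C.
3 letter names make it a third; at 3 semitones (a half step narrower than major) the quality is minor.

m3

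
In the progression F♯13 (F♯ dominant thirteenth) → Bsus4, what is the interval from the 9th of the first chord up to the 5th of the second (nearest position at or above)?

m7

F♯13 (F♯ dominant thirteenth) has G♯ as its 9th, and Bsus4 has F♯ as its 5th.
G♯ up to F♯ is 10 semitones, a half step narrower than a major seventh, so the interval is minor.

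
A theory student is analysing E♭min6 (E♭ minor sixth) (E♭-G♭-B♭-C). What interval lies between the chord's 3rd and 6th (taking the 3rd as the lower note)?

augmented fourth

So we need the interval from G♭ up to C.
G♭ up to C is 6 semitones, a half step wider than a perfect fourth, so the interval is augmented.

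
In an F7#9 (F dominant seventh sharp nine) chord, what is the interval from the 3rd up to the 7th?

Spelling the chord: F–A–C–E♭–G♯.
3rd = A; 7th = E♭.
From A to E♭: 6 semitones over a fifth = diminished.
That tritone between 3rd and 7th is what gives the dominant seventh its pull toward resolution.

diminished fifth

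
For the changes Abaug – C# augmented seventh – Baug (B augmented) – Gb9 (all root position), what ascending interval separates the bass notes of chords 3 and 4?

d6

The roots are B and Gb.
From B to Gb: 7 semitones over a sixth = diminished.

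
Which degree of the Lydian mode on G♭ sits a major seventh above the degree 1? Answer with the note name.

The scale is G♭ A♭ B♭ C D♭ E♭ F.
The degree 1 is G♭; a major seventh above that is F — scale degree 7.

F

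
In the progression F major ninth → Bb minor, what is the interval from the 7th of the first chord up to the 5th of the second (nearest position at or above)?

m2

The 7th of F major ninth is E; the 5th of Bb minor is F.
From E to F: 1 semitone over a second = minor.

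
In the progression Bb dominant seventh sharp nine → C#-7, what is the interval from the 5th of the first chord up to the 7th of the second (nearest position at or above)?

augmented fourth

The 5th of Bb dominant seventh sharp nine is F; the 7th of C#-7 is B.
From F to B: 6 semitones over a fourth = augmented.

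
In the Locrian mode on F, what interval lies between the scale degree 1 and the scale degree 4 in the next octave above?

perfect eleventh

F locrian: F Gb Ab Bb Cb Db Eb.
Scale degree 1 = F; 4th scale degree (up an octave) = Bb.
From F to Bb is 17 semitones, exactly the perfect eleventh.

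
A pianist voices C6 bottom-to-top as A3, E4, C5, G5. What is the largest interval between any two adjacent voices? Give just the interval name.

minor sixth

Adjacent intervals: A3→E4 = perfect fifth; E4→C5 = minor sixth; C5→G5 = perfect fifth.
The largest is E4 to C5, a minor sixth (8 semitones).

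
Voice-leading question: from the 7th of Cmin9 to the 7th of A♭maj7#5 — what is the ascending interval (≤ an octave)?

Cmin9 has B♭ as its 7th, and A♭maj7#5 has G as its 7th.
B♭ up to G spans 6 letter names and 9 semitones — a major sixth.

major sixth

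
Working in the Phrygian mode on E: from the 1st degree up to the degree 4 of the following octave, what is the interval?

Spelling the Phrygian mode on E: E F G A B C D.
1st degree = E; 4th degree (up an octave) = A.
E up to A spans 11 letter names and 17 semitones — a perfect eleventh.

perfect eleventh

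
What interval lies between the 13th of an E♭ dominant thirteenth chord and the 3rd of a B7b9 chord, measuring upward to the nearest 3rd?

E♭ dominant thirteenth has C as its 13th, and B7b9 has D♯ as its 3rd.
From C to D♯: 3 semitones over a second = augmented.

A2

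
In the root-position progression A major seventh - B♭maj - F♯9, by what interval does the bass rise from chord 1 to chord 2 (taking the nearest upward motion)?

The roots are A and B♭.
A up to B♭ is 1 semitone, a half step narrower than a major second, so the interval is minor.

m2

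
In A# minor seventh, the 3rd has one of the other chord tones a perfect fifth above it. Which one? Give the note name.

The chord tones of A#min7 are A# C# E# G#.
The 3rd is C#. A perfect fifth above C# is G#.
G# is the chord's 7th.

G#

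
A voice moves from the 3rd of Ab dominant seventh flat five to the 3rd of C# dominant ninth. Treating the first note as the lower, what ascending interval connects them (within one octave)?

The 3rd of Ab dominant seventh flat five is C; the 3rd of C# dominant ninth is E#.
3 letter names make it a third; at 5 semitones (a half step wider than major) the quality is augmented.

augmented third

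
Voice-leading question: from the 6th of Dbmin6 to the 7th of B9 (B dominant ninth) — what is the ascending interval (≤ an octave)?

major seventh

Dbmin6 has Bb as its 6th, and B9 (B dominant ninth) has A as its 7th.
From Bb to A is 11 semitones, exactly the major seventh.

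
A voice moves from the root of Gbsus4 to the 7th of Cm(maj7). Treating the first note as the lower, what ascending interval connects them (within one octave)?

augmented 3rd

Gbsus4 has Gb as its root, and Cm(maj7) has B as its 7th.
Gb up to B is 5 semitones, a half step wider than a major third, so the interval is augmented.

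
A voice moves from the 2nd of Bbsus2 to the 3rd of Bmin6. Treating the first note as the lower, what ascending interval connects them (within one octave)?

major second

Bbsus2 has C as its 2nd, and Bmin6 has D as its 3rd.
C up to D spans 2 letter names and 2 semitones — a major second.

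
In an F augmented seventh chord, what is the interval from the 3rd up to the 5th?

F7#5 is spelled F–A–C#–Eb.
The 3rd is A and the 5th is C#.
From A to C# is 4 semitones, exactly the major third.

major third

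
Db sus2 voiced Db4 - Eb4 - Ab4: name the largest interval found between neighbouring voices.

Adjacent intervals: Db4→Eb4 = major second; Eb4→Ab4 = perfect fourth.
The largest is Eb4 to Ab4, a perfect fourth (5 semitones).

perfect fourth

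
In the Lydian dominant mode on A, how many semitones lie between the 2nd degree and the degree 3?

2

The scale is A B C♯ D♯ E F♯ G.
B up to C♯ is a major second — 2 semitones.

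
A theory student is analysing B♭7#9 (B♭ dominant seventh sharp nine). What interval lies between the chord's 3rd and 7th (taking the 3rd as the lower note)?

Spelling the chord: B♭, D, F, A♭, C♯.
So we need the interval from D up to A♭.
D up to A♭ is 6 semitones, a half step narrower than a perfect fifth, so the interval is diminished.
That tritone between 3rd and 7th is what gives the dominant seventh its pull toward resolution.

diminished fifth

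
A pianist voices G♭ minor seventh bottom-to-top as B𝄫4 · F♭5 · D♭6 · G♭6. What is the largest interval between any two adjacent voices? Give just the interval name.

Adjacent intervals: B𝄫4→F♭5 = perfect fifth; F♭5→D♭6 = major sixth; D♭6→G♭6 = perfect fourth.
The largest is F♭5 to D♭6, a major sixth (9 semitones).

major sixth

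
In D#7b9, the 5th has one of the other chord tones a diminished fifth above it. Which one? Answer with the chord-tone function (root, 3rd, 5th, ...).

9th

D# dominant seventh flat nine: D# F## A# C# E.
The 5th is A#. A diminished fifth above A# is E.
E is the chord's 9th.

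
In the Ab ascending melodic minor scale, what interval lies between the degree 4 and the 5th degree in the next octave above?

Spelling the Ab ascending melodic minor scale: Ab Bb Cb Db Eb F G.
That puts Db below Eb.
Db up to Eb spans 9 letter names and 14 semitones — a major ninth.

major ninth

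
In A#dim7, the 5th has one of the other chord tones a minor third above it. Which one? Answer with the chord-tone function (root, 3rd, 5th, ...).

A#dim7 (A# diminished seventh): A#-C#-E-G.
The 5th is E. A minor third above E is G.
G is the chord's 7th.

7th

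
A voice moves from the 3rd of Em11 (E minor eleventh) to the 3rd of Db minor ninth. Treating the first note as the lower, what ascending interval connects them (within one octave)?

Em11 (E minor eleventh) has G as its 3rd, and Db minor ninth has Fb as its 3rd.
7 letter names make it a seventh; at 9 semitones (a whole step narrower than major) the quality is diminished.

diminished seventh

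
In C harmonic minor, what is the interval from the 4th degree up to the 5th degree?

major second

Spelling C harmonic minor: C D E♭ F G A♭ B.
4th degree = F; degree 5 = G.
F up to G spans 2 letter names and 2 semitones — a major second.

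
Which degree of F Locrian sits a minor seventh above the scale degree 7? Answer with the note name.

The scale is F G♭ A♭ B♭ C♭ D♭ E♭.
The scale degree 7 is E♭; a minor seventh above that is D♭ — scale degree 6.

Db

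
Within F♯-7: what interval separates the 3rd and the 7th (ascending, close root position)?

P5

F♯-7: F♯-A-C♯-E.
The 3rd is A and the 7th is E.
A up to E spans 5 letter names and 7 semitones — a perfect fifth.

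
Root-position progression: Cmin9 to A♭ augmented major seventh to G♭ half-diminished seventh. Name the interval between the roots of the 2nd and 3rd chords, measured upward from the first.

The roots are A♭ and G♭.
From A♭ to G♭: 10 semitones over a seventh = minor.

minor 7th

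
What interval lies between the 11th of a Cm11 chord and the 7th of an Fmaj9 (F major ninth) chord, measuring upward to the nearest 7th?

M7

Cm11 has F as its 11th, and Fmaj9 (F major ninth) has E as its 7th.
F up to E spans 7 letter names and 11 semitones — a major seventh.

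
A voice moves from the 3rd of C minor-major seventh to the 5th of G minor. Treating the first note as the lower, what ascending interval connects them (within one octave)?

major seventh

The 3rd of C minor-major seventh is E♭; the 5th of G minor is D.
Counting 7 letters and 11 half steps from E♭ gives a major seventh.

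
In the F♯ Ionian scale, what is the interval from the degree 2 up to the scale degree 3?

The scale runs F♯ G♯ A♯ B C♯ D♯ E♯.
That puts G♯ below A♯.
Counting 2 letters and 2 half steps from G♯ gives a major second.

major 2nd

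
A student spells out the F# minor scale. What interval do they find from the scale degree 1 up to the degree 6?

minor sixth

The scale runs F# G# A B C# D E.
That puts F# below D.
From F# to D: 8 semitones over a sixth = minor.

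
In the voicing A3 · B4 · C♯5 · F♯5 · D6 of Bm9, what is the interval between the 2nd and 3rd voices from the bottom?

major 2nd

Those voices are B4 and C♯5.
B up to C♯ spans 2 letter names and 2 semitones — a major second.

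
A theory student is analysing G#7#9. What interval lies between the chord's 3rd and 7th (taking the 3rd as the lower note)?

G#7#9 (G# dominant seventh sharp nine) is spelled G#–B#–D#–F#–A##.
3rd = B#; 7th = F#.
From B# to F#: 6 semitones over a fifth = diminished.
This 3–7 tritone is the characteristic tension at the heart of the dominant sound.

diminished fifth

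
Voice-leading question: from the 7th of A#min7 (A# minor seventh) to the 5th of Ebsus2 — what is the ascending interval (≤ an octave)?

diminished third

A#min7 (A# minor seventh) has G# as its 7th, and Ebsus2 has Bb as its 5th.
3 letter names make it a third; at 2 semitones (a whole step narrower than major) the quality is diminished.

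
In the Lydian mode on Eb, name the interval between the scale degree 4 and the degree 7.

The scale runs Eb F G A Bb C D.
The scale degree 4 is A and the 7th degree is D.
Counting 4 letters and 5 half steps from A gives a perfect fourth.

perfect fourth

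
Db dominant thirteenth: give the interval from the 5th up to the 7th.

Db13: Db, F, Ab, Cb, Eb, Bb.
The 5th is Ab and the 7th is Cb.
From Ab to Cb: 3 semitones over a third = minor.

minor third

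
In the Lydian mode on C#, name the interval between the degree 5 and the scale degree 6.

major 2nd

C# lydian: C# D# E# F## G# A# B#.
That puts G# below A#.
Counting 2 letters and 2 half steps from G# gives a major second.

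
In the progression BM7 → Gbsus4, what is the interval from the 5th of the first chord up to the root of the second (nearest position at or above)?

The 5th of BM7 is F#; the root of Gbsus4 is Gb.
2 letter names make it a second; at 0 semitones (a whole step narrower than major) the quality is diminished.

diminished 2nd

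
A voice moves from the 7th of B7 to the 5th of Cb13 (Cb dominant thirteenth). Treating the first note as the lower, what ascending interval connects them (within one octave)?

B7 has A as its 7th, and Cb13 (Cb dominant thirteenth) has Gb as its 5th.
A up to Gb is 9 semitones, a whole step narrower than a major seventh, so the interval is diminished.

diminished seventh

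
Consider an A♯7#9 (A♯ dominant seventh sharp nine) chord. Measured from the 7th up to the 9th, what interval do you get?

A♯ dominant seventh sharp nine: A♯, C𝄪, E♯, G♯, B𝄪.
The 7th is G♯ and the 9th is B𝄪.
From G♯ to B𝄪: 5 semitones over a third = augmented.

augmented third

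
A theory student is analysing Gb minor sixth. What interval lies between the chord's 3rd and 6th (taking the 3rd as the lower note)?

Gbmin6: Gb, Bbb, Db, Eb.
3rd = Bbb; 6th = Eb.
Bbb up to Eb is 6 semitones, a half step wider than a perfect fourth, so the interval is augmented.

A4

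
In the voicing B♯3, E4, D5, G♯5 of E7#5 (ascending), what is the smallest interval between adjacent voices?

Adjacent intervals: B♯3→E4 = diminished fourth; E4→D5 = minor seventh; D5→G♯5 = augmented fourth.
The smallest is B♯3 to E4, a diminished fourth (4 semitones).

diminished fourth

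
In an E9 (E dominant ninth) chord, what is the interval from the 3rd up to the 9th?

m7

E9 is spelled E–G#–B–D–F#.
3rd = G#; 9th = F#.
From G# to F#: 10 semitones over a seventh = minor.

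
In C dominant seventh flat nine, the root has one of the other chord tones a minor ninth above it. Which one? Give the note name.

Spelling the chord: C-E-G-Bb-Db.
The root is C. A minor ninth above C is Db.
Db is the chord's 9th.

Db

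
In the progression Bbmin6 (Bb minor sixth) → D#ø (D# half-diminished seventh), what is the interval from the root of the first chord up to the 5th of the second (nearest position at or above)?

The root of Bbmin6 (Bb minor sixth) is Bb; the 5th of D#ø (D# half-diminished seventh) is A.
From Bb to A is 11 semitones, exactly the major seventh.

major seventh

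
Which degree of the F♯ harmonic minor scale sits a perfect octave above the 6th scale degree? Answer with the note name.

D

The scale is F♯ G♯ A B C♯ D E♯.
The 6th scale degree is D; a perfect octave above that is D — scale degree 6.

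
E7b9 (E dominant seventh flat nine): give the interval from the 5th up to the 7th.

E dominant seventh flat nine is spelled E G♯ B D F.
So we need the interval from B up to D.
B up to D is 3 semitones, a half step narrower than a major third, so the interval is minor.

minor third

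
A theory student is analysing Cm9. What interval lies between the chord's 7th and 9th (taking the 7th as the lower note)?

Spelling the chord: C-E♭-G-B♭-D.
So we need the interval from B♭ up to D.
B♭ up to D spans 3 letter names and 4 semitones — a major third.

major third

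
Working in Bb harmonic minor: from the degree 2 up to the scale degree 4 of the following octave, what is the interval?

minor tenth

The scale runs Bb C Db Eb F Gb A.
Degree 2 = C; degree 4 (up an octave) = Eb.
From C to Eb: 15 semitones over a tenth = minor.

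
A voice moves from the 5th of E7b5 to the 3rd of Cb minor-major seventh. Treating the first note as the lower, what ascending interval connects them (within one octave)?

E7b5 has Bb as its 5th, and Cb minor-major seventh has Ebb as its 3rd.
Bb up to Ebb is 4 semitones, a half step narrower than a perfect fourth, so the interval is diminished.

diminished fourth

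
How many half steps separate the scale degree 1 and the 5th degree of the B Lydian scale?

The scale is B C# D# E# F# G# A#.
B up to F# is a perfect fifth — 7 semitones.

7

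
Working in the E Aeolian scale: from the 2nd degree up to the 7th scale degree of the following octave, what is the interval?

Spelling the E Aeolian scale: E F# G A B C D.
That puts F# below D.
13 letter names make it a thirteenth; at 20 semitones (a half step narrower than major) the quality is minor.

minor 13th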